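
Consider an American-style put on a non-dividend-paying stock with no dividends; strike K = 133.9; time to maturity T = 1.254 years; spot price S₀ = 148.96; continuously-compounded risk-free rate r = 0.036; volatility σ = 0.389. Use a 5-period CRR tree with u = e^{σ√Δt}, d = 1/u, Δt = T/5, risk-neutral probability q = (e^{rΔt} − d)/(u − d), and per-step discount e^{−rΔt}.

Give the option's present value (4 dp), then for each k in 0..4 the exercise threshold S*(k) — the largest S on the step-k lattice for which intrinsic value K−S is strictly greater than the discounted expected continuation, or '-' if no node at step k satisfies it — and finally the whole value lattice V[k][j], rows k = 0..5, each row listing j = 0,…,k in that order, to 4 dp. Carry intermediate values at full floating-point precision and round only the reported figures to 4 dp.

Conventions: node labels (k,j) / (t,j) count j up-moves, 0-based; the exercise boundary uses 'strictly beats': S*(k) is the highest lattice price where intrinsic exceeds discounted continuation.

params: Δt=0.25080 u=1.21508 d=0.82299 q=0.47458 e^(-rΔt)=0.99101
t_5 payoffs: 77.6603 50.8664 11.3074 0.0000 0.0000 0.0000
t_4: node(4,0) S=68.3358 payoff=65.5642 vs cont=64.3607 → 65.5642 [stop]  node(4,1) S=100.8925 payoff=33.0075 vs cont=31.8040 → 33.0075 [stop]  node(4,2) S=148.9600 payoff=0.0000 vs cont=5.8877 → 5.8877 [wait]  node(4,3) S=219.9279 payoff=0.0000 vs cont=0.0000 → 0.0000 [wait]  node(4,4) S=324.7065 payoff=0.0000 vs cont=0.0000 → 0.0000 [wait]  ⇒ S*(4)=100.8925
t_3: node(3,0) S=83.0336 payoff=50.8664 vs cont=49.6629 → 50.8664 [stop]  node(3,1) S=122.5926 payoff=11.3074 vs cont=19.9559 → 19.9559 [wait]  node(3,2) S=180.9985 payoff=0.0000 vs cont=3.0657 → 3.0657 [wait]  node(3,3) S=267.2303 payoff=0.0000 vs cont=0.0000 → 0.0000 [wait]  ⇒ S*(3)=83.0336
t_2: node(2,0) S=100.8925 payoff=33.0075 vs cont=35.8715 → 35.8715 [wait]  node(2,1) S=148.9600 payoff=0.0000 vs cont=11.8328 → 11.8328 [wait]  node(2,2) S=219.9279 payoff=0.0000 vs cont=1.5963 → 1.5963 [wait]  ⇒ S*(2)=-
t_1: node(1,0) S=122.5926 payoff=11.3074 vs cont=24.2433 → 24.2433 [wait]  node(1,1) S=180.9985 payoff=0.0000 vs cont=6.9120 → 6.9120 [wait]  ⇒ S*(1)=-
t_0: node(0,0) S=148.9600 payoff=0.0000 vs cont=15.8742 → 15.8742 [wait]  ⇒ S*(0)=-

price = 15.8742
boundary = - - - 83.0336 100.8925
tree:
15.8742
24.2433 6.9120
35.8715 11.8328 1.5963
50.8664 19.9559 3.0657 0.0000
65.5642 33.0075 5.8877 0.0000 0.0000
77.6603 50.8664 11.3074 0.0000 0.0000 0.0000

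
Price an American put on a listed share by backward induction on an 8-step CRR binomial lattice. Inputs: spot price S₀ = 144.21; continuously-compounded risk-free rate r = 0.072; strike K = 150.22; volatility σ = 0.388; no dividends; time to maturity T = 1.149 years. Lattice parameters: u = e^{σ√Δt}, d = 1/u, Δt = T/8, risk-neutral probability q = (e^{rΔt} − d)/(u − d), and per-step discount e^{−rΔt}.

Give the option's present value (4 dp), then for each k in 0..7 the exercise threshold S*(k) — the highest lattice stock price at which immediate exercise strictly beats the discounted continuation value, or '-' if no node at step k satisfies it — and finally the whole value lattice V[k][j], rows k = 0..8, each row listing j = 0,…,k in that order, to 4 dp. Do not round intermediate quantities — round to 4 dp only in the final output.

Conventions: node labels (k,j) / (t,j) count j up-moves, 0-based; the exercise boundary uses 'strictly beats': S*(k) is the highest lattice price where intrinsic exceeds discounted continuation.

price = 22.2199
boundary = - - - 92.7715 107.4669 92.7715 107.4669 124.4902
tree:
22.2199
31.5283 13.3197
43.3316 20.3125 6.5633
57.4485 30.0346 10.9564 2.2810
70.1345 42.7531 17.8669 4.2333 0.3647
81.0857 57.4485 28.2460 7.7989 0.7348 0.0000
90.5394 70.1345 42.7531 14.2419 1.4804 0.0000 0.0000
98.7003 81.0857 57.4485 25.7298 2.9829 0.0000 0.0000 0.0000
105.7453 90.5394 70.1345 42.7531 6.0100 0.0000 0.0000 0.0000 0.0000

Δt=0.14363  u=1.15840  d=0.86326  q=0.49852  discount=0.98971
step 8 (expiry): payoffs max(K−S,0) = 105.7453 90.5394 70.1345 42.7531 6.0100 0.0000 0.0000 0.0000 0.0000
step 7: (k=7,j=0): S=51.5197, K−S=98.7003, hold=97.1549 ⇒ V=98.7003 exercise | (k=7,j=1): S=69.1343, K−S=81.0857, hold=79.5402 ⇒ V=81.0857 exercise | (k=7,j=2): S=92.7715, K−S=57.4485, hold=55.9031 ⇒ V=57.4485 exercise | (k=7,j=3): S=124.4902, K−S=25.7298, hold=24.1844 ⇒ V=25.7298 exercise | (k=7,j=4): S=167.0535, K−S=0.0000, hold=2.9829 ⇒ V=2.9829 continue | (k=7,j=5): S=224.1694, K−S=0.0000, hold=0.0000 ⇒ V=0.0000 continue | (k=7,j=6): S=300.8132, K−S=0.0000, hold=0.0000 ⇒ V=0.0000 continue | (k=7,j=7): S=403.6617, K−S=0.0000, hold=0.0000 ⇒ V=0.0000 continue  boundary S*=124.4902
step 6: (k=6,j=0): S=59.6806, K−S=90.5394, hold=88.9939 ⇒ V=90.5394 exercise | (k=6,j=1): S=80.0855, K−S=70.1345, hold=68.5890 ⇒ V=70.1345 exercise | (k=6,j=2): S=107.4669, K−S=42.7531, hold=41.2077 ⇒ V=42.7531 exercise | (k=6,j=3): S=144.2100, K−S=6.0100, hold=14.2419 ⇒ V=14.2419 continue | (k=6,j=4): S=193.5156, K−S=0.0000, hold=1.4804 ⇒ V=1.4804 continue | (k=6,j=5): S=259.6789, K−S=0.0000, hold=0.0000 ⇒ V=0.0000 continue | (k=6,j=6): S=348.4635, K−S=0.0000, hold=0.0000 ⇒ V=0.0000 continue  boundary S*=107.4669
step 5: (k=5,j=0): S=69.1343, K−S=81.0857, hold=79.5402 ⇒ V=81.0857 exercise | (k=5,j=1): S=92.7715, K−S=57.4485, hold=55.9031 ⇒ V=57.4485 exercise | (k=5,j=2): S=124.4902, K−S=25.7298, hold=28.2460 ⇒ V=28.2460 continue | (k=5,j=3): S=167.0535, K−S=0.0000, hold=7.7989 ⇒ V=7.7989 continue | (k=5,j=4): S=224.1694, K−S=0.0000, hold=0.7348 ⇒ V=0.7348 continue | (k=5,j=5): S=300.8132, K−S=0.0000, hold=0.0000 ⇒ V=0.0000 continue  boundary S*=92.7715
step 4: (k=4,j=0): S=80.0855, K−S=70.1345, hold=68.5890 ⇒ V=70.1345 exercise | (k=4,j=1): S=107.4669, K−S=42.7531, hold=42.4491 ⇒ V=42.7531 exercise | (k=4,j=2): S=144.2100, K−S=6.0100, hold=17.8669 ⇒ V=17.8669 continue | (k=4,j=3): S=193.5156, K−S=0.0000, hold=4.2333 ⇒ V=4.2333 continue | (k=4,j=4): S=259.6789, K−S=0.0000, hold=0.3647 ⇒ V=0.3647 continue  boundary S*=107.4669
step 3: (k=3,j=0): S=92.7715, K−S=57.4485, hold=55.9031 ⇒ V=57.4485 exercise | (k=3,j=1): S=124.4902, K−S=25.7298, hold=30.0346 ⇒ V=30.0346 continue | (k=3,j=2): S=167.0535, K−S=0.0000, hold=10.9564 ⇒ V=10.9564 continue | (k=3,j=3): S=224.1694, K−S=0.0000, hold=2.2810 ⇒ V=2.2810 continue  boundary S*=92.7715
step 2: (k=2,j=0): S=107.4669, K−S=42.7531, hold=43.3316 ⇒ V=43.3316 continue | (k=2,j=1): S=144.2100, K−S=6.0100, hold=20.3125 ⇒ V=20.3125 continue | (k=2,j=2): S=193.5156, K−S=0.0000, hold=6.5633 ⇒ V=6.5633 continue  boundary S*=-
step 1: (k=1,j=0): S=124.4902, K−S=25.7298, hold=31.5283 ⇒ V=31.5283 continue | (k=1,j=1): S=167.0535, K−S=0.0000, hold=13.3197 ⇒ V=13.3197 continue  boundary S*=-
step 0: (k=0,j=0): S=144.2100, K−S=6.0100, hold=22.2199 ⇒ V=22.2199 continue  boundary S*=-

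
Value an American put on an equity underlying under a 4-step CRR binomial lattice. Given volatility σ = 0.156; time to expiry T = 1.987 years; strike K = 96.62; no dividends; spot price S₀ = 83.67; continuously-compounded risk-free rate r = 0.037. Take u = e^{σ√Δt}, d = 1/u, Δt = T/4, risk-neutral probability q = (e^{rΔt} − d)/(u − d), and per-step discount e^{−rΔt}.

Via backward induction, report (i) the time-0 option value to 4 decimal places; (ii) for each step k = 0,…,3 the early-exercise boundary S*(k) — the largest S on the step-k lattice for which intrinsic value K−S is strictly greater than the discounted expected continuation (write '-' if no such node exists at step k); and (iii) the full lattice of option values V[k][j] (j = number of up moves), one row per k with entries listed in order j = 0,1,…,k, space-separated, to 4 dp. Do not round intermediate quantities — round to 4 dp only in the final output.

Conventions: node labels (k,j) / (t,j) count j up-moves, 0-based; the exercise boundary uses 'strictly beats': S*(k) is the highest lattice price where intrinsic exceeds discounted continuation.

price = 13.2405
boundary = - 74.9582 83.6700 74.9582
tree:
13.2405
21.6618 6.9765
29.4665 12.9500 2.4527
36.4586 21.6618 5.6359 0.0000
42.7226 29.4665 12.9500 0.0000 0.0000

Δt=0.49675  u=1.11622  d=0.89588  q=0.55673  discount=0.98179
step 4 (expiry): payoffs max(K−S,0) = 42.7226 29.4665 12.9500 0.0000 0.0000
step 3: (k=3,j=0): S=60.1614, K−S=36.4586, hold=34.6989 ⇒ V=36.4586 exercise | (k=3,j=1): S=74.9582, K−S=21.6618, hold=19.9021 ⇒ V=21.6618 exercise | (k=3,j=2): S=93.3943, K−S=3.2257, hold=5.6359 ⇒ V=5.6359 continue | (k=3,j=3): S=116.3647, K−S=0.0000, hold=0.0000 ⇒ V=0.0000 continue  boundary S*=74.9582
step 2: (k=2,j=0): S=67.1535, K−S=29.4665, hold=27.7068 ⇒ V=29.4665 exercise | (k=2,j=1): S=83.6700, K−S=12.9500, hold=12.5077 ⇒ V=12.9500 exercise | (k=2,j=2): S=104.2487, K−S=0.0000, hold=2.4527 ⇒ V=2.4527 continue  boundary S*=83.6700
step 1: (k=1,j=0): S=74.9582, K−S=21.6618, hold=19.9021 ⇒ V=21.6618 exercise | (k=1,j=1): S=93.3943, K−S=3.2257, hold=6.9765 ⇒ V=6.9765 continue  boundary S*=74.9582
step 0: (k=0,j=0): S=83.6700, K−S=12.9500, hold=13.2405 ⇒ V=13.2405 continue  boundary S*=-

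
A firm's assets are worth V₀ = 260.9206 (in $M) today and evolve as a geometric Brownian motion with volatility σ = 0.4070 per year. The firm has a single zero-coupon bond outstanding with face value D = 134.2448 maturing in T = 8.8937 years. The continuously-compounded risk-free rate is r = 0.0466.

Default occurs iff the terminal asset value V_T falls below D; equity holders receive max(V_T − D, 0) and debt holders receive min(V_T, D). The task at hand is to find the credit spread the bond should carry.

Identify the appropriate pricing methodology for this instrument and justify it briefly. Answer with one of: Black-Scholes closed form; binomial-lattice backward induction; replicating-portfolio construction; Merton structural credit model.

Key observation: the asked-for credit quantity lives on the firm's capital structure — asset value, asset volatility, debt face 134.2448 — which is the structural model's domain.

framework: Merton structural credit model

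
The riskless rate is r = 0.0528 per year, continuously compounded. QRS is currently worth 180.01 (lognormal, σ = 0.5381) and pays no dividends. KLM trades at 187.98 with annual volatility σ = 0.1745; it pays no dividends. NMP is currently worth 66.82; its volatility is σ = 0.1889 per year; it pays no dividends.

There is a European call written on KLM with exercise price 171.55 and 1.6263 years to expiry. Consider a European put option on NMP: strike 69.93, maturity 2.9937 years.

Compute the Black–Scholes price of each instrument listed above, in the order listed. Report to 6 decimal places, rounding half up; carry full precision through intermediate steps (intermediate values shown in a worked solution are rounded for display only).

price(KLM call K=171.55) = 35.156503
price(NMP put K=69.93) = 5.132621

[KLM call K=171.55]
σ√T = 0.1745·√1.6263 = 0.222534
d₁ = (ln(S/K) + (r+σ²/2)T) / (σ√T) = (ln(187.98/171.55) + (0.0528+0.1745²/2)·1.6263) / 0.222534 = (0.091461 + 0.110629) / 0.222534 = 0.908132
d₂ = d₁ − σ√T = 0.908132 − 0.222534 = 0.685599
e^{−rT} = 0.917715
N(d₁) = 0.818096,  N(d₂) = 0.753517
price = S·N(d₁) − K·e^{−rT}·N(d₂) = 153.785664 − 118.629161 = 35.156503
[NMP put K=69.93]
σ√T = 0.1889·√2.9937 = 0.326841
d₁ = (ln(S/K) + (r+σ²/2)T) / (σ√T) = (ln(66.82/69.93) + (0.0528+0.1889²/2)·2.9937) / 0.326841 = (-0.045492 + 0.211480) / 0.326841 = 0.507854
d₂ = d₁ − σ√T = 0.507854 − 0.326841 = 0.181014
e^{−rT} = 0.853792
N(−d₁) = 0.305778,  N(−d₂) = 0.428178
price = K·e^{−rT}·N(−d₂) − S·N(−d₁) = 25.564689 − 20.432068 = 5.132621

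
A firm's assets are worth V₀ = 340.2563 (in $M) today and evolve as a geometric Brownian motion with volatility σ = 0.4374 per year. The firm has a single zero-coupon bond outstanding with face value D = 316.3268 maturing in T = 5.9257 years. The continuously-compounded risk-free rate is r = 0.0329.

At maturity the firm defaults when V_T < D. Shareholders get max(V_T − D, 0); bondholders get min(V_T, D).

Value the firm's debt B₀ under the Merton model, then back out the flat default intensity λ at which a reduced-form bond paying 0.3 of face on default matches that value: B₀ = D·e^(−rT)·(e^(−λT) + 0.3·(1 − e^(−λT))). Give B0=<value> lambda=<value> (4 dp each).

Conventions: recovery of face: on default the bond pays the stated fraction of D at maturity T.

With assets at 340.2563 and a single debt payment of 316.3268 at 5.9257 years:
d₁ = [ln(V₀/D) + (r + σ²/2)T] / (σ√T)
   = [ln(340.2563/316.3268) + (0.0329 + 0.5·0.4374²)·5.9257] / (0.4374·√5.9257)
   = [0.072923 + 0.761804] / 1.064752 = 0.783964
d₂ = d₁ − σ√T = 0.783964 − 1.064752 = -0.280788
N(d₁) = 0.783469,  N(d₂) = 0.389436,  e^(−rT) = 0.822871
E₀ = V₀·N(d₁) − D·e^(−rT)·N(d₂)
   = 340.2563·0.783469 − 316.3268·0.822871·0.389436 = 165.211575
B₀ = V₀ − E₀ = 340.2563 − 165.211575 = 175.044725
e^(−λT) = (B₀·e^(rT)/D − 0.3)/(1 − 0.3) = (175.0447·1.215257/316.3268 − 0.3)/0.7 = 0.53211808
λ = −ln(0.53211808)/5.9257 = 0.106467

B0=175.0447 lambda=0.1065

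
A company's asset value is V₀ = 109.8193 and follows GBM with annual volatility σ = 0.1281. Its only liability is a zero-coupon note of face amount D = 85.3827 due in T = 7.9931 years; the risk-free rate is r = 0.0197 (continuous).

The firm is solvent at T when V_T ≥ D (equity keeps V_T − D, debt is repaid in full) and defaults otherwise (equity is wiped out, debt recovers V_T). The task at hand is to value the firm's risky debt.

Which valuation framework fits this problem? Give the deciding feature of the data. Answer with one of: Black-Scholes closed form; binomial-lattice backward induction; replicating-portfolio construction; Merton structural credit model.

Key observation: with the firm-asset dynamics (V₀ = 109.8193) and a single zero-coupon liability of face 85.3827 given, debt value, spread, and default probability all derive from the option view of the balance sheet.

framework: Merton structural credit model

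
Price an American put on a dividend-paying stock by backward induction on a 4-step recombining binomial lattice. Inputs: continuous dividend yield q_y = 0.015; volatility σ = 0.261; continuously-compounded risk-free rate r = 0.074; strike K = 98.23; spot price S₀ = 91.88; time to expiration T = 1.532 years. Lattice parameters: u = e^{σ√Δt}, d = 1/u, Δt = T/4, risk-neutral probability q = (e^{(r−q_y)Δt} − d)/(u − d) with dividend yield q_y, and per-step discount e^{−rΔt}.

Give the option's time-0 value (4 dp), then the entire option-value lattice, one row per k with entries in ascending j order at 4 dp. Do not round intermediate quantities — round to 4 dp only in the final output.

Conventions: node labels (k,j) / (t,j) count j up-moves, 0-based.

Δt=0.38300  u=1.17530  d=0.85085  q=0.53014  discount=0.97206
step 4 (expiry): payoffs max(K−S,0) = 50.0770 31.7146 6.3500 0.0000 0.0000
k=3: (k=3,j=0): S=56.5943, K−S=41.6357, hold=39.2150 ⇒ V=41.6357 exercise | (k=3,j=1): S=78.1757, K−S=20.0543, hold=17.7572 ⇒ V=20.0543 exercise | (k=3,j=2): S=107.9867, K−S=0.0000, hold=2.9002 ⇒ V=2.9002 continue | (k=3,j=3): S=149.1658, K−S=0.0000, hold=0.0000 ⇒ V=0.0000 continue
k=2: (k=2,j=0): S=66.5154, K−S=31.7146, hold=29.3507 ⇒ V=31.7146 exercise | (k=2,j=1): S=91.8800, K−S=6.3500, hold=10.6539 ⇒ V=10.6539 continue | (k=2,j=2): S=126.9170, K−S=0.0000, hold=1.3246 ⇒ V=1.3246 continue
k=1: (k=1,j=0): S=78.1757, K−S=20.0543, hold=19.9751 ⇒ V=20.0543 exercise | (k=1,j=1): S=107.9867, K−S=0.0000, hold=5.5485 ⇒ V=5.5485 continue
k=0: (k=0,j=0): S=91.8800, K−S=6.3500, hold=12.0186 ⇒ V=12.0186 continue

price = 12.0186
tree:
12.0186
20.0543 5.5485
31.7146 10.6539 1.3246
41.6357 20.0543 2.9002 0.0000
50.0770 31.7146 6.3500 0.0000 0.0000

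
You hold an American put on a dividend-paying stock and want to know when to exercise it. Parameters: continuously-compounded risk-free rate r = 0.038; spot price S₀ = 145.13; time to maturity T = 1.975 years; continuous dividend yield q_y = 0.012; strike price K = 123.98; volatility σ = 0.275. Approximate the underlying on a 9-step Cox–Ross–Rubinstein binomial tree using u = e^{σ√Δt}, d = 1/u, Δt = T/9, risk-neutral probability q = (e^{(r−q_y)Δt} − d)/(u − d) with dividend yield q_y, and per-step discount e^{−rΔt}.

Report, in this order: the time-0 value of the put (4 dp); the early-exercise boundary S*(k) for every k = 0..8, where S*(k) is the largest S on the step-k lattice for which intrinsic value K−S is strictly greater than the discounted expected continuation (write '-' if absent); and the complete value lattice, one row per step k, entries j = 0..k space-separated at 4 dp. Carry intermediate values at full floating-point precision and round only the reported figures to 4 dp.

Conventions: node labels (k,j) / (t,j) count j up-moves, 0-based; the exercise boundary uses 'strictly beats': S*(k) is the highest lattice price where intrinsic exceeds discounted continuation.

price = 9.2719
boundary = - - - - 86.6898 76.2115 86.6898 98.6087 86.6898
tree:
9.2719
13.7409 4.7787
19.8180 7.6501 1.8717
27.6907 11.9622 3.2925 0.4247
37.2902 18.1721 5.7030 0.8397 0.0000
47.7685 26.6285 9.6805 1.6603 0.0000 0.0000
56.9802 37.2902 15.9860 3.2827 0.0000 0.0000 0.0000
65.0786 47.7685 25.3713 6.4903 0.0000 0.0000 0.0000 0.0000
72.1980 56.9802 37.2902 12.8323 0.0000 0.0000 0.0000 0.0000 0.0000
78.4570 65.0786 47.7685 25.3713 0.0000 0.0000 0.0000 0.0000 0.0000 0.0000

params: Δt=0.21944 u=1.13749 d=0.87913 q=0.48999 e^(-rΔt)=0.99170
t_9 payoffs: 78.4570 65.0786 47.7685 25.3713 0.0000 0.0000 0.0000 0.0000 0.0000 0.0000
t_8: node(8,0) S=51.7820 payoff=72.1980 vs cont=71.3046 → 72.1980 [stop]  node(8,1) S=66.9998 payoff=56.9802 vs cont=56.1269 → 56.9802 [stop]  node(8,2) S=86.6898 payoff=37.2902 vs cont=36.4886 → 37.2902 [stop]  node(8,3) S=112.1663 payoff=11.8137 vs cont=12.8323 → 12.8323 [wait]  node(8,4) S=145.1300 payoff=0.0000 vs cont=0.0000 → 0.0000 [wait]  node(8,5) S=187.7811 payoff=0.0000 vs cont=0.0000 → 0.0000 [wait]  node(8,6) S=242.9665 payoff=0.0000 vs cont=0.0000 → 0.0000 [wait]  node(8,7) S=314.3700 payoff=0.0000 vs cont=0.0000 → 0.0000 [wait]  node(8,8) S=406.7577 payoff=0.0000 vs cont=0.0000 → 0.0000 [wait]  ⇒ S*(8)=86.6898
t_7: node(7,0) S=58.9014 payoff=65.0786 vs cont=64.2039 → 65.0786 [stop]  node(7,1) S=76.2115 payoff=47.7685 vs cont=46.9394 → 47.7685 [stop]  node(7,2) S=98.6087 payoff=25.3713 vs cont=25.0960 → 25.3713 [stop]  node(7,3) S=127.5880 payoff=0.0000 vs cont=6.4903 → 6.4903 [wait]  node(7,4) S=165.0838 payoff=0.0000 vs cont=0.0000 → 0.0000 [wait]  node(7,5) S=213.5990 payoff=0.0000 vs cont=0.0000 → 0.0000 [wait]  node(7,6) S=276.3718 payoff=0.0000 vs cont=0.0000 → 0.0000 [wait]  node(7,7) S=357.5925 payoff=0.0000 vs cont=0.0000 → 0.0000 [wait]  ⇒ S*(7)=98.6087
t_6: node(6,0) S=66.9998 payoff=56.9802 vs cont=56.1269 → 56.9802 [stop]  node(6,1) S=86.6898 payoff=37.2902 vs cont=36.4886 → 37.2902 [stop]  node(6,2) S=112.1663 payoff=11.8137 vs cont=15.9860 → 15.9860 [wait]  node(6,3) S=145.1300 payoff=0.0000 vs cont=3.2827 → 3.2827 [wait]  node(6,4) S=187.7811 payoff=0.0000 vs cont=0.0000 → 0.0000 [wait]  node(6,5) S=242.9665 payoff=0.0000 vs cont=0.0000 → 0.0000 [wait]  node(6,6) S=314.3700 payoff=0.0000 vs cont=0.0000 → 0.0000 [wait]  ⇒ S*(6)=86.6898
t_5: node(5,0) S=76.2115 payoff=47.7685 vs cont=46.9394 → 47.7685 [stop]  node(5,1) S=98.6087 payoff=25.3713 vs cont=26.6285 → 26.6285 [wait]  node(5,2) S=127.5880 payoff=0.0000 vs cont=9.6805 → 9.6805 [wait]  node(5,3) S=165.0838 payoff=0.0000 vs cont=1.6603 → 1.6603 [wait]  node(5,4) S=213.5990 payoff=0.0000 vs cont=0.0000 → 0.0000 [wait]  node(5,5) S=276.3718 payoff=0.0000 vs cont=0.0000 → 0.0000 [wait]  ⇒ S*(5)=76.2115
t_4: node(4,0) S=86.6898 payoff=37.2902 vs cont=37.0995 → 37.2902 [stop]  node(4,1) S=112.1663 payoff=11.8137 vs cont=18.1721 → 18.1721 [wait]  node(4,2) S=145.1300 payoff=0.0000 vs cont=5.7030 → 5.7030 [wait]  node(4,3) S=187.7811 payoff=0.0000 vs cont=0.8397 → 0.8397 [wait]  node(4,4) S=242.9665 payoff=0.0000 vs cont=0.0000 → 0.0000 [wait]  ⇒ S*(4)=86.6898
t_3: node(3,0) S=98.6087 payoff=25.3713 vs cont=27.6907 → 27.6907 [wait]  node(3,1) S=127.5880 payoff=0.0000 vs cont=11.9622 → 11.9622 [wait]  node(3,2) S=165.0838 payoff=0.0000 vs cont=3.2925 → 3.2925 [wait]  node(3,3) S=213.5990 payoff=0.0000 vs cont=0.4247 → 0.4247 [wait]  ⇒ S*(3)=-
t_2: node(2,0) S=112.1663 payoff=11.8137 vs cont=19.8180 → 19.8180 [wait]  node(2,1) S=145.1300 payoff=0.0000 vs cont=7.6501 → 7.6501 [wait]  node(2,2) S=187.7811 payoff=0.0000 vs cont=1.8717 → 1.8717 [wait]  ⇒ S*(2)=-
t_1: node(1,0) S=127.5880 payoff=0.0000 vs cont=13.7409 → 13.7409 [wait]  node(1,1) S=165.0838 payoff=0.0000 vs cont=4.7787 → 4.7787 [wait]  ⇒ S*(1)=-
t_0: node(0,0) S=145.1300 payoff=0.0000 vs cont=9.2719 → 9.2719 [wait]  ⇒ S*(0)=-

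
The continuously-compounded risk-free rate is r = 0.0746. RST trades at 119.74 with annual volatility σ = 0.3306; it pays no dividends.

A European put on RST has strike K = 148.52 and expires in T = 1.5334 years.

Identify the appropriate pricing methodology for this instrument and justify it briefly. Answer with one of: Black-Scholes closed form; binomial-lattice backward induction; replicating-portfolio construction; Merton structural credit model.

Key observation: a European claim on RST (strike 148.52) — a lognormal (GBM) underlying with constant rate and volatility — has an exact closed-form value; no lattice or capital structure is involved.

framework: Black-Scholes closed form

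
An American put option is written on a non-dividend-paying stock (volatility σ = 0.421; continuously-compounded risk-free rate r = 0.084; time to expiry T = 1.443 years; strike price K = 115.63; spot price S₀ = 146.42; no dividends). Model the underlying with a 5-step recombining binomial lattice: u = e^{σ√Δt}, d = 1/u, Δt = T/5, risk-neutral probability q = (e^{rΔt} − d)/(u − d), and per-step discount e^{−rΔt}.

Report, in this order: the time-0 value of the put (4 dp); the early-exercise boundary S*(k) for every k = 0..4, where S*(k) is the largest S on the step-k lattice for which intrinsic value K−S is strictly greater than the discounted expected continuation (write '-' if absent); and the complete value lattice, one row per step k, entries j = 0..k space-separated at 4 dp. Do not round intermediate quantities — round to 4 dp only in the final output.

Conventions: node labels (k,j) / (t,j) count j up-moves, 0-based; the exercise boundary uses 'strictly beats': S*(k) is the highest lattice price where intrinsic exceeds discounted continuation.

Δt=0.28860, u=1.25379, d=0.79758, q=0.49749, disc=e^(-rΔt)=0.97605
k=5 terminal: V=max(K-S,0) → 68.3711 41.3400 0.0000 0.0000 0.0000 0.0000
k=4: j=0 S=59.2526 intr=56.3774 cont=53.6080 V=56.3774[EX]; j=1 S=93.1438 intr=22.4862 cont=20.2763 V=22.4862[EX]; j=2 S=146.4200 intr=0.0000 cont=0.0000 V=0.0000[hold]; j=3 S=230.1691 intr=0.0000 cont=0.0000 V=0.0000[hold]; j=4 S=361.8209 intr=0.0000 cont=0.0000 V=0.0000[hold]  S*(4)=93.1438
k=3: j=0 S=74.2900 intr=41.3400 cont=38.5705 V=41.3400[EX]; j=1 S=116.7823 intr=0.0000 cont=11.0290 V=11.0290[hold]; j=2 S=183.5793 intr=0.0000 cont=0.0000 V=0.0000[hold]; j=3 S=288.5827 intr=0.0000 cont=0.0000 V=0.0000[hold]  S*(3)=74.2900
k=2: j=0 S=93.1438 intr=22.4862 cont=25.6317 V=25.6317[hold]; j=1 S=146.4200 intr=0.0000 cont=5.4095 V=5.4095[hold]; j=2 S=230.1691 intr=0.0000 cont=0.0000 V=0.0000[hold]  S*(2)=-
k=1: j=0 S=116.7823 intr=0.0000 cont=15.1985 V=15.1985[hold]; j=1 S=183.5793 intr=0.0000 cont=2.6532 V=2.6532[hold]  S*(1)=-
k=0: j=0 S=146.4200 intr=0.0000 cont=8.7428 V=8.7428[hold]  S*(0)=-

price = 8.7428
boundary = - - - 74.2900 93.1438
tree:
8.7428
15.1985 2.6532
25.6317 5.4095 0.0000
41.3400 11.0290 0.0000 0.0000
56.3774 22.4862 0.0000 0.0000 0.0000
68.3711 41.3400 0.0000 0.0000 0.0000 0.0000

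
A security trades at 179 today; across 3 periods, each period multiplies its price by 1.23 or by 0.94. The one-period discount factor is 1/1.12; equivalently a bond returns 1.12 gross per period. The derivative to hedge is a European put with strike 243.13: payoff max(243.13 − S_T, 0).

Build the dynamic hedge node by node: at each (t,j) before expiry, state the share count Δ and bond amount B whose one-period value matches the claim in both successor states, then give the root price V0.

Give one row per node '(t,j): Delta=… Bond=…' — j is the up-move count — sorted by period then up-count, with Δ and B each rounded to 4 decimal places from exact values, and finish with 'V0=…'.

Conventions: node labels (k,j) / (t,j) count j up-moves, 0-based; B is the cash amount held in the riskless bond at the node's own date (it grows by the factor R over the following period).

No-arbitrage ⇒ martingale measure with p* = (R−d)/(u−d) = 0.6207.
At maturity the claim pays: V(3,0)=94.4555, V(3,1)=48.5878, V(3,2)=0.0000, V(3,3)=0.0000
(2,0): S=158.1644. Δ = (V_up−V_dn)/(S_up−S_dn) = (48.5878−94.4555)/(194.5422−148.6745) = -1.0000. V = [p*·48.5878 + (1−p*)·94.4555]/1.12 = 58.9160. B = V − Δ·S = 217.0804.
(2,1): S=206.9598. Δ = (V_up−V_dn)/(S_up−S_dn) = (0.0000−48.5878)/(254.5606−194.5422) = -0.8095. V = [p*·0.0000 + (1−p*)·48.5878]/1.12 = 16.4552. B = V − Δ·S = 183.9993.
(2,2): S=270.8091. Δ = (V_up−V_dn)/(S_up−S_dn) = (0.0000−0.0000)/(333.0952−254.5606) = 0.0000. V = [p*·0.0000 + (1−p*)·0.0000]/1.12 = 0.0000. B = V − Δ·S = 0.0000.
(1,0): S=168.2600. Δ = (V_up−V_dn)/(S_up−S_dn) = (16.4552−58.9160)/(206.9598−158.1644) = -0.8702. V = [p*·16.4552 + (1−p*)·58.9160]/1.12 = 29.0723. B = V − Δ·S = 175.4887.
(1,1): S=220.1700. Δ = (V_up−V_dn)/(S_up−S_dn) = (0.0000−16.4552)/(270.8091−206.9598) = -0.2577. V = [p*·0.0000 + (1−p*)·16.4552]/1.12 = 5.5729. B = V − Δ·S = 62.3150.
(0,0): S=179.0000. Δ = (V_up−V_dn)/(S_up−S_dn) = (5.5729−29.0723)/(220.1700−168.2600) = -0.4527. V = [p*·5.5729 + (1−p*)·29.0723]/1.12 = 12.9344. B = V − Δ·S = 93.9669.
Verification: the root portfolio costs Δ(0,0)·S0 + B(0,0) = 12.9344, matching V0.

(0,0): Delta=-0.4527 Bond=93.9669
(1,0): Delta=-0.8702 Bond=175.4887
(1,1): Delta=-0.2577 Bond=62.3150
(2,0): Delta=-1.0000 Bond=217.0804
(2,1): Delta=-0.8095 Bond=183.9993
(2,2): Delta=0.0000 Bond=0.0000
V0=12.9344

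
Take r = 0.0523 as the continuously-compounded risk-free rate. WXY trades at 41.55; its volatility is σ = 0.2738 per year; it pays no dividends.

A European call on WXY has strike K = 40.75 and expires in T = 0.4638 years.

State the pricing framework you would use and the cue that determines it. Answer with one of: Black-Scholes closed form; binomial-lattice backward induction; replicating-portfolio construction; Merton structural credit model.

Key observation: with WXY following a GBM at constant σ and r, the European call struck at 40.75 prices in closed form — nothing here needs a stepwise model or a balance sheet.

framework: Black-Scholes closed form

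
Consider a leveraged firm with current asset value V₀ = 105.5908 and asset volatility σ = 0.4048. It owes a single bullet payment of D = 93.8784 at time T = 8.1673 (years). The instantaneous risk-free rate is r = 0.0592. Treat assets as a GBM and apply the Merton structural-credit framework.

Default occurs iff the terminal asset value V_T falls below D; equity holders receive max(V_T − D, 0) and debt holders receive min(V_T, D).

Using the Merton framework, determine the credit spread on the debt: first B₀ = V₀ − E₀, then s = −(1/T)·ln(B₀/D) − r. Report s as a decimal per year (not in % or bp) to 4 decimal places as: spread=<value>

spread=0.0394

Apply the equity-as-call identities (strike 93.8784, horizon 8.1673 years):
d₁ = [ln(V₀/D) + (r + σ²/2)T] / (σ√T)
   = [ln(105.5908/93.8784) + (0.0592 + 0.5·0.4048²)·8.1673] / (0.4048·√8.1673)
   = [0.117571 + 1.152663] / 1.156857 = 1.098004
d₂ = d₁ − σ√T = 1.098004 − 1.156857 = -0.058853
N(d₁) = 0.863899,  N(d₂) = 0.476535,  e^(−rT) = 0.616619
E₀ = V₀·N(d₁) − D·e^(−rT)·N(d₂)
   = 105.5908·0.863899 − 93.8784·0.616619·0.476535 = 63.634502
B₀ = V₀ − E₀ = 105.5908 − 63.634502 = 41.956298
spread = −(1/T)·ln(B₀/D) − r = −(1/8.1673)·ln(41.956298/93.8784) − 0.0592 = 0.03940930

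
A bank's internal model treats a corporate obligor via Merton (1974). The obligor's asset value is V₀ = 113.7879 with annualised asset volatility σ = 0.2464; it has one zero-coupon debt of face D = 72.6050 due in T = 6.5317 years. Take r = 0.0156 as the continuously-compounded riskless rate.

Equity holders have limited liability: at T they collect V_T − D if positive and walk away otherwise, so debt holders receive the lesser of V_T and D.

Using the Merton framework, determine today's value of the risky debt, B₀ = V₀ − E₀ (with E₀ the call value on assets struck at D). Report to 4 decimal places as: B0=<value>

Work the structural quantities from V₀ = 113.7879 against face 72.6050:
d₁ = [ln(V₀/D) + (r + σ²/2)T] / (σ√T)
   = [ln(113.7879/72.6050) + (0.0156 + 0.5·0.2464²)·6.5317] / (0.2464·√6.5317)
   = [0.449302 + 0.300174] / 0.629729 = 1.190157
d₂ = d₁ − σ√T = 1.190157 − 0.629729 = 0.560427
N(d₁) = 0.883008,  N(d₂) = 0.712406,  e^(−rT) = 0.903125
E₀ = V₀·N(d₁) − D·e^(−rT)·N(d₂)
   = 113.7879·0.883008 − 72.6050·0.903125·0.712406 = 53.762133
B₀ = V₀ − E₀ = 113.7879 − 53.762133 = 60.025767

B0=60.0258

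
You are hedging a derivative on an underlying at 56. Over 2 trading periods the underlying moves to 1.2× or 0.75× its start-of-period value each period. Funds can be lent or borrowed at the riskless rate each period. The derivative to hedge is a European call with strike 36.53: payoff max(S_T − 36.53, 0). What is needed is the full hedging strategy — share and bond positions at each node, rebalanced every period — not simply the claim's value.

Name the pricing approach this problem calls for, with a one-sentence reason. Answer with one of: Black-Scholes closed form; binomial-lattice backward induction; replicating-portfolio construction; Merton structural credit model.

framework: replicating-portfolio construction

Key observation: the mandate to exhibit the hedge at every date and state singles out the replicating-portfolio construction on the 2-period tree with factors 1.2 and 0.75 from 56.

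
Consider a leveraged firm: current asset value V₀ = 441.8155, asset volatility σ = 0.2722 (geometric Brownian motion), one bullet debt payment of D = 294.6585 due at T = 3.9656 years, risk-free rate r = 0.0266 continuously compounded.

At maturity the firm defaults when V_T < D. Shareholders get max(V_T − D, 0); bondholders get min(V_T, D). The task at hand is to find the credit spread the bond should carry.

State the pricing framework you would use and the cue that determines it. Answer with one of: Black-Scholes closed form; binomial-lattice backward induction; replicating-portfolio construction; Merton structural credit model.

Key observation: assets follow a GBM and default happens iff V_T < 294.6585; valuing claims on that split (equity as a call, risky debt as the residual) is the structural model's definition.

framework: Merton structural credit model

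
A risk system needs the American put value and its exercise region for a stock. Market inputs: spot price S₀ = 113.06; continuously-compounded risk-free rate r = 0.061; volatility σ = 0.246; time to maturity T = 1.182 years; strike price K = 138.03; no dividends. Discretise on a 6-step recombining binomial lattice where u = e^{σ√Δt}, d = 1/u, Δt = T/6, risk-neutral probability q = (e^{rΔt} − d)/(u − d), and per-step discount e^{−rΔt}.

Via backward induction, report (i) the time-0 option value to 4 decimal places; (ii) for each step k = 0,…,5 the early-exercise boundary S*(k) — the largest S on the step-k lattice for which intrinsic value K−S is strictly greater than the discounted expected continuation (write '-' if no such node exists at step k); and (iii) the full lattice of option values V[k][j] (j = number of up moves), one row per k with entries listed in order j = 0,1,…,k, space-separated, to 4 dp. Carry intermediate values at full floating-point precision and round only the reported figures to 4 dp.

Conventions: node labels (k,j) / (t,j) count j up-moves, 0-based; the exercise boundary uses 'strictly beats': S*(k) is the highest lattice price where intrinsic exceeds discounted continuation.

price = 25.3894
boundary = - 101.3655 113.0600 101.3655 113.0600 126.1037
tree:
25.3894
36.6645 15.8908
47.1494 24.9700 8.1377
56.5498 36.6645 14.5471 2.5941
64.9779 47.1494 24.9700 5.5622 0.0000
72.5341 56.5498 36.6645 11.9263 0.0000 0.0000
79.3088 64.9779 47.1494 24.9700 0.0000 0.0000 0.0000

Δt=0.19700, u=1.11537, d=0.89656, q=0.52798, disc=e^(-rΔt)=0.98805
k=6 terminal: V=max(K-S,0) → 79.3088 64.9779 47.1494 24.9700 0.0000 0.0000 0.0000
k=5: j=0 S=65.4959 intr=72.5341 cont=70.8854 V=72.5341[EX]; j=1 S=81.4802 intr=56.5498 cont=54.9010 V=56.5498[EX]; j=2 S=101.3655 intr=36.6645 cont=35.0158 V=36.6645[EX]; j=3 S=126.1037 intr=11.9263 cont=11.6455 V=11.9263[EX]; j=4 S=156.8794 intr=0.0000 cont=0.0000 V=0.0000[hold]; j=5 S=195.1660 intr=0.0000 cont=0.0000 V=0.0000[hold]  S*(5)=126.1037
k=4: j=0 S=73.0521 intr=64.9779 cont=63.3291 V=64.9779[EX]; j=1 S=90.8806 intr=47.1494 cont=45.5007 V=47.1494[EX]; j=2 S=113.0600 intr=24.9700 cont=23.3212 V=24.9700[EX]; j=3 S=140.6524 intr=0.0000 cont=5.5622 V=5.5622[hold]; j=4 S=174.9786 intr=0.0000 cont=0.0000 V=0.0000[hold]  S*(4)=113.0600
k=3: j=0 S=81.4802 intr=56.5498 cont=54.9010 V=56.5498[EX]; j=1 S=101.3655 intr=36.6645 cont=35.0158 V=36.6645[EX]; j=2 S=126.1037 intr=11.9263 cont=14.5471 V=14.5471[hold]; j=3 S=156.8794 intr=0.0000 cont=2.5941 V=2.5941[hold]  S*(3)=101.3655
k=2: j=0 S=90.8806 intr=47.1494 cont=45.5007 V=47.1494[EX]; j=1 S=113.0600 intr=24.9700 cont=24.6885 V=24.9700[EX]; j=2 S=140.6524 intr=0.0000 cont=8.1377 V=8.1377[hold]  S*(2)=113.0600
k=1: j=0 S=101.3655 intr=36.6645 cont=35.0158 V=36.6645[EX]; j=1 S=126.1037 intr=11.9263 cont=15.8908 V=15.8908[hold]  S*(1)=101.3655
k=0: j=0 S=113.0600 intr=24.9700 cont=25.3894 V=25.3894[hold]  S*(0)=-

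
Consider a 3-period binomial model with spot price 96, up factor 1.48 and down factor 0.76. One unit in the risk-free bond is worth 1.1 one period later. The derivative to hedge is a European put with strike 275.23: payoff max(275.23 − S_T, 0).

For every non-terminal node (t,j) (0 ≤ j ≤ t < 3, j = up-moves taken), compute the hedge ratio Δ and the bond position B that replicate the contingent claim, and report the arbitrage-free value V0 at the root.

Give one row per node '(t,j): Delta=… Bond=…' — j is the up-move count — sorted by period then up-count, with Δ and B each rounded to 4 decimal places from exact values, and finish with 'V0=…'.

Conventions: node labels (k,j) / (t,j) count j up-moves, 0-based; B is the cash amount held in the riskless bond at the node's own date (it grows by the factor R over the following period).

Arbitrage-free pricing uses the up-move probability p* = (R−d)/(u−d) = 0.4722, discounting each step at R = 1.1.
At maturity the claim pays: V(3,0)=233.0883, V(3,1)=193.1646, V(3,2)=115.4184, V(3,3)=0.0000
  t=2,j=0: stock 55.4496 → up 82.0654 (V=193.1646), down 42.1417 (V=233.0883). Price 194.7595; hedge Δ=-1.0000, bond B=250.2091.
  t=2,j=1: stock 107.9808 → up 159.8116 (V=115.4184), down 82.0654 (V=193.1646). Price 142.2283; hedge Δ=-1.0000, bond B=250.2091.
  t=2,j=2: stock 210.2784 → up 311.2120 (V=0.0000), down 159.8116 (V=115.4184). Price 55.3775; hedge Δ=-0.7623, bond B=215.6809.
  t=1,j=0: stock 72.9600 → up 107.9808 (V=142.2283), down 55.4496 (V=194.7595). Price 154.5028; hedge Δ=-1.0000, bond B=227.4628.
  t=1,j=1: stock 142.0800 → up 210.2784 (V=55.3775), down 107.9808 (V=142.2283). Price 92.0140; hedge Δ=-0.8490, bond B=212.6401.
  t=0,j=0: stock 96.0000 → up 142.0800 (V=92.0140), down 72.9600 (V=154.5028). Price 113.6311; hedge Δ=-0.9041, bond B=200.4211.
Check: Δ(0,0)·S0 + B(0,0) = 113.6311 = V0.

(0,0): Delta=-0.9041 Bond=200.4211
(1,0): Delta=-1.0000 Bond=227.4628
(1,1): Delta=-0.8490 Bond=212.6401
(2,0): Delta=-1.0000 Bond=250.2091
(2,1): Delta=-1.0000 Bond=250.2091
(2,2): Delta=-0.7623 Bond=215.6809
V0=113.6311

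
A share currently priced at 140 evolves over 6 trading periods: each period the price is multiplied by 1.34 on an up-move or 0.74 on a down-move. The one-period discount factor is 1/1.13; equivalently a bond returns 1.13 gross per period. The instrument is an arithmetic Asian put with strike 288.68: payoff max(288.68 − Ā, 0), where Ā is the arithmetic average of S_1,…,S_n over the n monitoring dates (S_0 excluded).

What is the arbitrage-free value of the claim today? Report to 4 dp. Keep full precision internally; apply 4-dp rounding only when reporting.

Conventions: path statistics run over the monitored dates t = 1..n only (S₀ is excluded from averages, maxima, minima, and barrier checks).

Set p* = 0.6500 (from d < R < u); the path-dependent value is the discounted p*-expectation over all price paths.
Enumerate all 2^6 = 64 price paths (U = up ×1.34, D = down ×0.74); each path with k up-moves has probability p*^k·(1−p*)^(6−k).
DDDDDD: Ā=55.5053, payoff=233.1747, prob=0.001838
UDDDDD: Ā=100.5095, payoff=188.1705, prob=0.003414
DUDDDD: Ā=86.5095, payoff=202.1705, prob=0.003414
UUDDDD: Ā=156.6524, payoff=132.0276, prob=0.006340
DDUDDD: Ā=76.1495, payoff=212.5305, prob=0.003414
UDUDDD: Ā=137.8924, payoff=150.7876, prob=0.006340
DUUDDD: Ā=123.8924, payoff=164.7876, prob=0.006340
UUUDDD: Ā=224.3457, payoff=64.3343, prob=0.011775
DDDUDD: Ā=68.4831, payoff=220.1969, prob=0.003414
UDDUDD: Ā=124.0100, payoff=164.6700, prob=0.006340
DUDUDD: Ā=110.0100, payoff=178.6700, prob=0.006340
UUDUDD: Ā=199.2073, payoff=89.4727, prob=0.011775
DDUUDD: Ā=99.6500, payoff=189.0300, prob=0.006340
UDUUDD: Ā=180.4473, payoff=108.2327, prob=0.011775
DUUUDD: Ā=166.4473, payoff=122.2327, prob=0.011775
UUUUDD: Ā=301.4045, payoff=0.0000, prob=0.021867
DDDDUD: Ā=62.8100, payoff=225.8700, prob=0.003414
UDDDUD: Ā=113.7370, payoff=174.9430, prob=0.006340
DUDDUD: Ā=99.7370, payoff=188.9430, prob=0.006340
UUDDUD: Ā=180.6049, payoff=108.0751, prob=0.011775
DDUDUD: Ā=89.3770, payoff=199.3030, prob=0.006340
UDUDUD: Ā=161.8449, payoff=126.8351, prob=0.011775
DUUDUD: Ā=147.8449, payoff=140.8351, prob=0.011775
UUUDUD: Ā=267.7191, payoff=20.9609, prob=0.021867
DDDUUD: Ā=81.7106, payoff=206.9694, prob=0.006340
UDDUUD: Ā=147.9625, payoff=140.7175, prob=0.011775
DUDUUD: Ā=133.9625, payoff=154.7175, prob=0.011775
UUDUUD: Ā=242.5807, payoff=46.0993, prob=0.021867
DDUUUD: Ā=123.6025, payoff=165.0775, prob=0.011775
UDUUUD: Ā=223.8207, payoff=64.8593, prob=0.021867
DUUUUD: Ā=209.8207, payoff=78.8593, prob=0.021867
UUUUUD: Ā=379.9455, payoff=0.0000, prob=0.040610
DDDDDU: Ā=58.6119, payoff=230.0681, prob=0.003414
UDDDDU: Ā=106.1350, payoff=182.5450, prob=0.006340
DUDDDU: Ā=92.1350, payoff=196.5450, prob=0.006340
UUDDDU: Ā=166.8391, payoff=121.8409, prob=0.011775
DDUDDU: Ā=81.7750, payoff=206.9050, prob=0.006340
UDUDDU: Ā=148.0791, payoff=140.6009, prob=0.011775
DUUDDU: Ā=134.0791, payoff=154.6009, prob=0.011775
UUUDDU: Ā=242.7918, payoff=45.8882, prob=0.021867
DDDUDU: Ā=74.1086, payoff=214.5714, prob=0.006340
UDDUDU: Ā=134.1967, payoff=154.4833, prob=0.011775
DUDUDU: Ā=120.1967, payoff=168.4833, prob=0.011775
UUDUDU: Ā=217.6534, payoff=71.0266, prob=0.021867
DDUUDU: Ā=109.8367, payoff=178.8433, prob=0.011775
UDUUDU: Ā=198.8934, payoff=89.7866, prob=0.021867
DUUUDU: Ā=184.8934, payoff=103.7866, prob=0.021867
UUUUDU: Ā=334.8070, payoff=0.0000, prob=0.040610
DDDDUU: Ā=68.4355, payoff=220.2445, prob=0.006340
UDDDUU: Ā=123.9237, payoff=164.7563, prob=0.011775
DUDDUU: Ā=109.9237, payoff=178.7563, prob=0.011775
UUDDUU: Ā=199.0510, payoff=89.6290, prob=0.021867
DDUDUU: Ā=99.5637, payoff=189.1163, prob=0.011775
UDUDUU: Ā=180.2910, payoff=108.3890, prob=0.021867
DUUDUU: Ā=166.2910, payoff=122.3890, prob=0.021867
UUUDUU: Ā=301.1216, payoff=0.0000, prob=0.040610
DDDUUU: Ā=91.8973, payoff=196.7827, prob=0.011775
UDDUUU: Ā=166.4086, payoff=122.2714, prob=0.021867
DUDUUU: Ā=152.4086, payoff=136.2714, prob=0.021867
UUDUUU: Ā=275.9832, payoff=12.6968, prob=0.040610
DDUUUU: Ā=142.0486, payoff=146.6314, prob=0.021867
UDUUUU: Ā=257.2232, payoff=31.4568, prob=0.040610
DUUUUU: Ā=243.2232, payoff=45.4568, prob=0.040610
UUUUUU: Ā=440.4311, payoff=0.0000, prob=0.075419
Price = Σ prob·payoff / R^6 = 87.045930 / 2.081952 = 41.8098

price = 41.8098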